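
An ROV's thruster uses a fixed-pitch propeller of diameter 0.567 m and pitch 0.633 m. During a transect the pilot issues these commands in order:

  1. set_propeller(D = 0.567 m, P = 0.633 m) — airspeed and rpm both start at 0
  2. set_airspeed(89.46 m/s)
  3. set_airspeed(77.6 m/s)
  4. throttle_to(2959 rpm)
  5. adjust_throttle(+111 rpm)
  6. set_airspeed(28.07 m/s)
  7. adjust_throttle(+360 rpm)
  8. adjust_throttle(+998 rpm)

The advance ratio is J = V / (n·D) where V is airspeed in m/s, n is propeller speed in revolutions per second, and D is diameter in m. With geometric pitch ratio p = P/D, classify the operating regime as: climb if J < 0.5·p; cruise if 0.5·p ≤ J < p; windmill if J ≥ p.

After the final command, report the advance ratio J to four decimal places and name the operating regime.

set_propeller: D = 0.567 m, P = 0.633 m (p = P/D = 1.116402); state ← (V=0, rpm=0)
set_airspeed(89.46): V ← 89.46 m/s
set_airspeed(77.6): V ← 77.6 m/s
throttle_to(2959): rpm ← 2959
adjust_throttle(+111): rpm ← 2959 +111 = 3070
set_airspeed(28.07): V ← 28.07 m/s
adjust_throttle(+360): rpm ← 3070 +360 = 3430
adjust_throttle(+998): rpm ← 3430 +998 = 4428
final state: V = 28.07 m/s, rpm = 4428 → n = rpm/60 = 73.800000 rev/s
J = V / (n·D) = 28.07 / (73.800000 × 0.567) = 0.670815
regime bands: climb J<0.5582 | cruise [0.5582, 1.1164) | windmill J≥1.1164
J = 0.6708 → cruise

J = 0.6708, regime = cruise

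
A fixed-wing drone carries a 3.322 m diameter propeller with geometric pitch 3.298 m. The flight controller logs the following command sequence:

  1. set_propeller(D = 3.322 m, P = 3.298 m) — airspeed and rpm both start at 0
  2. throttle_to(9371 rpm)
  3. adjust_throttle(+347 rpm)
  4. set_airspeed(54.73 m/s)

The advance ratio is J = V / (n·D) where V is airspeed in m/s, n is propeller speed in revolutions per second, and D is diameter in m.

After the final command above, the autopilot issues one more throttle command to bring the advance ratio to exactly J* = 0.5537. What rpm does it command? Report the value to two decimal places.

rpm = 1785.26

set_propeller: D = 3.322 m, P = 3.298 m (p = P/D = 0.992775); state ← (V=0, rpm=0)
throttle_to(9371): rpm ← 9371
adjust_throttle(+347): rpm ← 9371 +347 = 9718
set_airspeed(54.73): V ← 54.73 m/s
final state: V = 54.73 m/s, rpm = 9718 → n = rpm/60 = 161.966667 rev/s
target J* = 0.5537; solve J* = V/(n·D) for n: n = V/(J*·D) = 54.73/(0.5537 × 3.322) = 29.754407 rev/s
rpm = 60·n = 1785.264409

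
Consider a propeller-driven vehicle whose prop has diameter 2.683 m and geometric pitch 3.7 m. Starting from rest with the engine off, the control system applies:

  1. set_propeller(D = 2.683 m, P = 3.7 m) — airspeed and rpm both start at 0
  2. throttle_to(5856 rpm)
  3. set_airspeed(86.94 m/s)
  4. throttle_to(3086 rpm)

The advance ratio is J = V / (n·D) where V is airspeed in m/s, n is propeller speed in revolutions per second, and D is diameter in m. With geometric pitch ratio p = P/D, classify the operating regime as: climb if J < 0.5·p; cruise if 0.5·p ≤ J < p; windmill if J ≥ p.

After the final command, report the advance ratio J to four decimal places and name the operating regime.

set_propeller: D = 2.683 m, P = 3.7 m (p = P/D = 1.379053); state ← (V=0, rpm=0)
throttle_to(5856): rpm ← 5856
set_airspeed(86.94): V ← 86.94 m/s
throttle_to(3086): rpm ← 3086
final state: V = 86.94 m/s, rpm = 3086 → n = rpm/60 = 51.433333 rev/s
J = V / (n·D) = 86.94 / (51.433333 × 2.683) = 0.630020
regime bands: climb J<0.6895 | cruise [0.6895, 1.3791) | windmill J≥1.3791
J = 0.6300 → climb

J = 0.6300, regime = climb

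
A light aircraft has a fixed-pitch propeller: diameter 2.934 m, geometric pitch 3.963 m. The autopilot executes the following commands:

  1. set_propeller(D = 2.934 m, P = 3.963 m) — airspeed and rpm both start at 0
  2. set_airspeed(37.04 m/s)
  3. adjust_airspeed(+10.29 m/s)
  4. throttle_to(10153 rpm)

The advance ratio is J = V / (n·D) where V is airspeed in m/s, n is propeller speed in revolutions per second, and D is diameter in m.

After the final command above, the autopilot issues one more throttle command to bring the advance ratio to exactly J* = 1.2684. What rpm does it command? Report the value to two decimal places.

set_propeller: D = 2.934 m, P = 3.963 m (p = P/D = 1.350716); state ← (V=0, rpm=0)
set_airspeed(37.04): V ← 37.04 m/s
adjust_airspeed(+10.29): V ← 37.04 +10.29 = 47.33 m/s
throttle_to(10153): rpm ← 10153
final state: V = 47.33 m/s, rpm = 10153 → n = rpm/60 = 169.216667 rev/s
target J* = 1.2684; solve J* = V/(n·D) for n: n = V/(J*·D) = 47.33/(1.2684 × 2.934) = 12.718039 rev/s
rpm = 60·n = 763.082356

rpm = 763.08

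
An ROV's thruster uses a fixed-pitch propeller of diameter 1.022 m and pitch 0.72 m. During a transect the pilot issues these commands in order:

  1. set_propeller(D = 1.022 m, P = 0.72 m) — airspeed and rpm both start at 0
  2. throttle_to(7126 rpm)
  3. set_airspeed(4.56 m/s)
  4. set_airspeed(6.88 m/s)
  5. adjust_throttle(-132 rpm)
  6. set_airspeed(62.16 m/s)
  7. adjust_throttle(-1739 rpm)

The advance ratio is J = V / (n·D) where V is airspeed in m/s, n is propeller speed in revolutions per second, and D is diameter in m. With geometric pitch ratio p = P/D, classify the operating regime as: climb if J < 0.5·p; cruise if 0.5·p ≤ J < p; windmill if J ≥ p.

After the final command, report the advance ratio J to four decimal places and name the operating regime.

set_propeller: D = 1.022 m, P = 0.72 m (p = P/D = 0.704501); state ← (V=0, rpm=0)
throttle_to(7126): rpm ← 7126
set_airspeed(4.56): V ← 4.56 m/s
set_airspeed(6.88): V ← 6.88 m/s
adjust_throttle(-132): rpm ← 7126 -132 = 6994
set_airspeed(62.16): V ← 62.16 m/s
adjust_throttle(-1739): rpm ← 6994 -1739 = 5255
final state: V = 62.16 m/s, rpm = 5255 → n = rpm/60 = 87.583333 rev/s
J = V / (n·D) = 62.16 / (87.583333 × 1.022) = 0.694446
regime bands: climb J<0.3523 | cruise [0.3523, 0.7045) | windmill J≥0.7045
J = 0.6944 → cruise

J = 0.6944, regime = cruise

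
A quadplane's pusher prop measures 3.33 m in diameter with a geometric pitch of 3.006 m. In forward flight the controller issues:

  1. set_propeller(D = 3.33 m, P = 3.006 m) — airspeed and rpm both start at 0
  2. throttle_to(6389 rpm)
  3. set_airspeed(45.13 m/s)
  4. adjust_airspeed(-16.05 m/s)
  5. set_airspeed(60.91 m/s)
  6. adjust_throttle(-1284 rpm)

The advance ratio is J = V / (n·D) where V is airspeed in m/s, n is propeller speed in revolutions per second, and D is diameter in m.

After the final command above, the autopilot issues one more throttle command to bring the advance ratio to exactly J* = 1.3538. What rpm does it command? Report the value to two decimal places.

rpm = 810.66

set_propeller: D = 3.33 m, P = 3.006 m (p = P/D = 0.902703); state ← (V=0, rpm=0)
throttle_to(6389): rpm ← 6389
set_airspeed(45.13): V ← 45.13 m/s
adjust_airspeed(-16.05): V ← 45.13 -16.05 = 29.08 m/s
set_airspeed(60.91): V ← 60.91 m/s
adjust_throttle(-1284): rpm ← 6389 -1284 = 5105
final state: V = 60.91 m/s, rpm = 5105 → n = rpm/60 = 85.083333 rev/s
target J* = 1.3538; solve J* = V/(n·D) for n: n = V/(J*·D) = 60.91/(1.3538 × 3.33) = 13.511073 rev/s
rpm = 60·n = 810.664409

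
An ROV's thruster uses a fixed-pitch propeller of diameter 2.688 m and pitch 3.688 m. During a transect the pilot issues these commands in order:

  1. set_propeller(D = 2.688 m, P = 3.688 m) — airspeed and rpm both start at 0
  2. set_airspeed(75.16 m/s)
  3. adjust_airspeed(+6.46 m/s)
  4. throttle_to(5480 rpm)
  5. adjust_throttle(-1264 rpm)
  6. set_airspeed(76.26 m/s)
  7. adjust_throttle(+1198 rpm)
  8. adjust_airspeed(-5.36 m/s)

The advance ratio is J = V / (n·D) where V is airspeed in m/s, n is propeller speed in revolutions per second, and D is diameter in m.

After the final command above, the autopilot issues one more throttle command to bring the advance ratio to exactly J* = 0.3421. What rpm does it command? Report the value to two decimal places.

set_propeller: D = 2.688 m, P = 3.688 m (p = P/D = 1.372024); state ← (V=0, rpm=0)
set_airspeed(75.16): V ← 75.16 m/s
adjust_airspeed(+6.46): V ← 75.16 +6.46 = 81.62 m/s
throttle_to(5480): rpm ← 5480
adjust_throttle(-1264): rpm ← 5480 -1264 = 4216
set_airspeed(76.26): V ← 76.26 m/s
adjust_throttle(+1198): rpm ← 4216 +1198 = 5414
adjust_airspeed(-5.36): V ← 76.26 -5.36 = 70.9 m/s
final state: V = 70.9 m/s, rpm = 5414 → n = rpm/60 = 90.233333 rev/s
target J* = 0.3421; solve J* = V/(n·D) for n: n = V/(J*·D) = 70.9/(0.3421 × 2.688) = 77.101690 rev/s
rpm = 60·n = 4626.101391

rpm = 4626.10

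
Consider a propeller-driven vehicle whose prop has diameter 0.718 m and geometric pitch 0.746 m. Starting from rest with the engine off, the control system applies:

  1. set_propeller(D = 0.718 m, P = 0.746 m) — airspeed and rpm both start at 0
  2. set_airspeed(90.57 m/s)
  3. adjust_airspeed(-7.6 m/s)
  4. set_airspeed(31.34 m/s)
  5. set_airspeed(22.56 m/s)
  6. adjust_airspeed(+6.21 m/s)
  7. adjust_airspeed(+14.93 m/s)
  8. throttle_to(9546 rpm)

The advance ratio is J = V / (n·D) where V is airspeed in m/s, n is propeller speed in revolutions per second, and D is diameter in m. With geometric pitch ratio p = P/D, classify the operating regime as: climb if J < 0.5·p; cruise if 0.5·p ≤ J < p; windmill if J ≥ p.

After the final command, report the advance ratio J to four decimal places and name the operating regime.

J = 0.3825, regime = climb

set_propeller: D = 0.718 m, P = 0.746 m (p = P/D = 1.038997); state ← (V=0, rpm=0)
set_airspeed(90.57): V ← 90.57 m/s
adjust_airspeed(-7.6): V ← 90.57 -7.6 = 82.97 m/s
set_airspeed(31.34): V ← 31.34 m/s
set_airspeed(22.56): V ← 22.56 m/s
adjust_airspeed(+6.21): V ← 22.56 +6.21 = 28.77 m/s
adjust_airspeed(+14.93): V ← 28.77 +14.93 = 43.7 m/s
throttle_to(9546): rpm ← 9546
final state: V = 43.7 m/s, rpm = 9546 → n = rpm/60 = 159.100000 rev/s
J = V / (n·D) = 43.7 / (159.100000 × 0.718) = 0.382549
regime bands: climb J<0.5195 | cruise [0.5195, 1.0390) | windmill J≥1.0390
J = 0.3825 → climb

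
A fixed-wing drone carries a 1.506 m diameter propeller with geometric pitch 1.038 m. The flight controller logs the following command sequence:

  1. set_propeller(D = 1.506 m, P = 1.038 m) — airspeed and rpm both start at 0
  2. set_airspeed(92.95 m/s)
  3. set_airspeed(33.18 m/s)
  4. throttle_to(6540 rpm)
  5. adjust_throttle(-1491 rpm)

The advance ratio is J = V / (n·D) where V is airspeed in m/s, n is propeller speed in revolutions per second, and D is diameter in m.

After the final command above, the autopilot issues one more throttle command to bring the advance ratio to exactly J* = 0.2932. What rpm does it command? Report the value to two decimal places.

set_propeller: D = 1.506 m, P = 1.038 m (p = P/D = 0.689243); state ← (V=0, rpm=0)
set_airspeed(92.95): V ← 92.95 m/s
set_airspeed(33.18): V ← 33.18 m/s
throttle_to(6540): rpm ← 6540
adjust_throttle(-1491): rpm ← 6540 -1491 = 5049
final state: V = 33.18 m/s, rpm = 5049 → n = rpm/60 = 84.150000 rev/s
target J* = 0.2932; solve J* = V/(n·D) for n: n = V/(J*·D) = 33.18/(0.2932 × 1.506) = 75.142812 rev/s
rpm = 60·n = 4508.568726

rpm = 4508.57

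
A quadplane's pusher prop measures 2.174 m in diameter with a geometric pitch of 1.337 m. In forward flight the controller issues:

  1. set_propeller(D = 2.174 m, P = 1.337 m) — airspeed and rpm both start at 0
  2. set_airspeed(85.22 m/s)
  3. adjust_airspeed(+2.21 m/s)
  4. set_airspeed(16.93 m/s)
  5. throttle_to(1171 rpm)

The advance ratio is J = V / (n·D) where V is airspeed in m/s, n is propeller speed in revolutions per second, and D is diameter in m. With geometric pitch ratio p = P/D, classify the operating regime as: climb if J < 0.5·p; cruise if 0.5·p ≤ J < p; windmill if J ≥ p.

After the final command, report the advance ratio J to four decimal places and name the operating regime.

set_propeller: D = 2.174 m, P = 1.337 m (p = P/D = 0.614995); state ← (V=0, rpm=0)
set_airspeed(85.22): V ← 85.22 m/s
adjust_airspeed(+2.21): V ← 85.22 +2.21 = 87.43 m/s
set_airspeed(16.93): V ← 16.93 m/s
throttle_to(1171): rpm ← 1171
final state: V = 16.93 m/s, rpm = 1171 → n = rpm/60 = 19.516667 rev/s
J = V / (n·D) = 16.93 / (19.516667 × 2.174) = 0.399017
regime bands: climb J<0.3075 | cruise [0.3075, 0.6150) | windmill J≥0.6150
J = 0.3990 → cruise

J = 0.3990, regime = cruise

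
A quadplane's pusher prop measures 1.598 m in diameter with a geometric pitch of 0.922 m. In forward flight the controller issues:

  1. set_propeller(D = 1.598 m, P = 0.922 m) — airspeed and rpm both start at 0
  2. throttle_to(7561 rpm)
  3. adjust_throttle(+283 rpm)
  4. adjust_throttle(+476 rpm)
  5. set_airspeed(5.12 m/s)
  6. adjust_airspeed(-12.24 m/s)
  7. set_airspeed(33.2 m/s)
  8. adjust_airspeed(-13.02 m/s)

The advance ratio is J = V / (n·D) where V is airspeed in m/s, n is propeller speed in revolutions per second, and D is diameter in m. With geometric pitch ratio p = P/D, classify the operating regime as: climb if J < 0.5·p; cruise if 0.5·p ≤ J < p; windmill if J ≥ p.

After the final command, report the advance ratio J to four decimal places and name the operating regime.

J = 0.0911, regime = climb

set_propeller: D = 1.598 m, P = 0.922 m (p = P/D = 0.576971); state ← (V=0, rpm=0)
throttle_to(7561): rpm ← 7561
adjust_throttle(+283): rpm ← 7561 +283 = 7844
adjust_throttle(+476): rpm ← 7844 +476 = 8320
set_airspeed(5.12): V ← 5.12 m/s
adjust_airspeed(-12.24): V ← 5.12 -12.24 = -7.12 m/s
set_airspeed(33.2): V ← 33.2 m/s
adjust_airspeed(-13.02): V ← 33.2 -13.02 = 20.18 m/s
final state: V = 20.18 m/s, rpm = 8320 → n = rpm/60 = 138.666667 rev/s
J = V / (n·D) = 20.18 / (138.666667 × 1.598) = 0.091069
regime bands: climb J<0.2885 | cruise [0.2885, 0.5770) | windmill J≥0.5770
J = 0.0911 → climb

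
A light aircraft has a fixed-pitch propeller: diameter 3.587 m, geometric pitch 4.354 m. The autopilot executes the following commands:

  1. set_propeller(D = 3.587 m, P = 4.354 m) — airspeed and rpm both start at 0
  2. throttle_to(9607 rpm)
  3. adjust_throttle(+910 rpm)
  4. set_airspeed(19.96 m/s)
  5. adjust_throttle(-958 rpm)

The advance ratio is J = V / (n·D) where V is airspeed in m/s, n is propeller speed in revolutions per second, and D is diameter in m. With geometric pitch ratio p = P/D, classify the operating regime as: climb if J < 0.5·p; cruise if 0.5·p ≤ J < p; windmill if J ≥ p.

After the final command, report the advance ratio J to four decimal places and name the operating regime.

set_propeller: D = 3.587 m, P = 4.354 m (p = P/D = 1.213828); state ← (V=0, rpm=0)
throttle_to(9607): rpm ← 9607
adjust_throttle(+910): rpm ← 9607 +910 = 10517
set_airspeed(19.96): V ← 19.96 m/s
adjust_throttle(-958): rpm ← 10517 -958 = 9559
final state: V = 19.96 m/s, rpm = 9559 → n = rpm/60 = 159.316667 rev/s
J = V / (n·D) = 19.96 / (159.316667 × 3.587) = 0.034928
regime bands: climb J<0.6069 | cruise [0.6069, 1.2138) | windmill J≥1.2138
J = 0.0349 → climb

J = 0.0349, regime = climb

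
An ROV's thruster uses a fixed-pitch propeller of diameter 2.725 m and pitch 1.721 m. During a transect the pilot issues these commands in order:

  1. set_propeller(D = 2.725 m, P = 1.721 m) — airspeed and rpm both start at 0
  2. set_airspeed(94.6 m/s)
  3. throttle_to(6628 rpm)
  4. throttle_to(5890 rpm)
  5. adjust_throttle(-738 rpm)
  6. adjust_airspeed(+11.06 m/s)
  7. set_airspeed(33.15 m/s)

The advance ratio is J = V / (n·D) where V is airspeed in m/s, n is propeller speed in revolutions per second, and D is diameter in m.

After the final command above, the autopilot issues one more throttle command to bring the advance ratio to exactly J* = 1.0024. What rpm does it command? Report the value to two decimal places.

set_propeller: D = 2.725 m, P = 1.721 m (p = P/D = 0.631560); state ← (V=0, rpm=0)
set_airspeed(94.6): V ← 94.6 m/s
throttle_to(6628): rpm ← 6628
throttle_to(5890): rpm ← 5890
adjust_throttle(-738): rpm ← 5890 -738 = 5152
adjust_airspeed(+11.06): V ← 94.6 +11.06 = 105.66 m/s
set_airspeed(33.15): V ← 33.15 m/s
final state: V = 33.15 m/s, rpm = 5152 → n = rpm/60 = 85.866667 rev/s
target J* = 1.0024; solve J* = V/(n·D) for n: n = V/(J*·D) = 33.15/(1.0024 × 2.725) = 12.136011 rev/s
rpm = 60·n = 728.160671

rpm = 728.16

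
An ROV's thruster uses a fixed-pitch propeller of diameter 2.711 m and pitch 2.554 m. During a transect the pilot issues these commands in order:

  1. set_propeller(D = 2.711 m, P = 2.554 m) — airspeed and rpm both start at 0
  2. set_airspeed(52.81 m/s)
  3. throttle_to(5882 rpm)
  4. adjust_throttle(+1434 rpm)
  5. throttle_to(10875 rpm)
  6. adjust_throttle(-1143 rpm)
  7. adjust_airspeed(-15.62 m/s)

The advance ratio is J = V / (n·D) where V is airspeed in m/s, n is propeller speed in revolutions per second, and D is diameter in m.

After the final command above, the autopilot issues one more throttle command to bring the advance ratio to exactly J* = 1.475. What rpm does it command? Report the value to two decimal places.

rpm = 558.03

set_propeller: D = 2.711 m, P = 2.554 m (p = P/D = 0.942088); state ← (V=0, rpm=0)
set_airspeed(52.81): V ← 52.81 m/s
throttle_to(5882): rpm ← 5882
adjust_throttle(+1434): rpm ← 5882 +1434 = 7316
throttle_to(10875): rpm ← 10875
adjust_throttle(-1143): rpm ← 10875 -1143 = 9732
adjust_airspeed(-15.62): V ← 52.81 -15.62 = 37.19 m/s
final state: V = 37.19 m/s, rpm = 9732 → n = rpm/60 = 162.200000 rev/s
target J* = 1.475; solve J* = V/(n·D) for n: n = V/(J*·D) = 37.19/(1.475 × 2.711) = 9.300465 rev/s
rpm = 60·n = 558.027871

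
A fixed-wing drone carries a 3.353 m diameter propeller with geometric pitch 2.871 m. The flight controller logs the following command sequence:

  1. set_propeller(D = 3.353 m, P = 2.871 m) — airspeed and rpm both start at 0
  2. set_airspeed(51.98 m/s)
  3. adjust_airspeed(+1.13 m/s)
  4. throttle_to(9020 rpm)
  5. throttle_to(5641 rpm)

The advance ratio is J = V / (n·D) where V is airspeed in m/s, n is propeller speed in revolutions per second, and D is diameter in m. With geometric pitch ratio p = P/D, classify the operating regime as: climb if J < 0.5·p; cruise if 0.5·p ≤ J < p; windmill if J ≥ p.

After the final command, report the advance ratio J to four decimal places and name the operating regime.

set_propeller: D = 3.353 m, P = 2.871 m (p = P/D = 0.856248); state ← (V=0, rpm=0)
set_airspeed(51.98): V ← 51.98 m/s
adjust_airspeed(+1.13): V ← 51.98 +1.13 = 53.11 m/s
throttle_to(9020): rpm ← 9020
throttle_to(5641): rpm ← 5641
final state: V = 53.11 m/s, rpm = 5641 → n = rpm/60 = 94.016667 rev/s
J = V / (n·D) = 53.11 / (94.016667 × 3.353) = 0.168476
regime bands: climb J<0.4281 | cruise [0.4281, 0.8562) | windmill J≥0.8562
J = 0.1685 → climb

J = 0.1685, regime = climb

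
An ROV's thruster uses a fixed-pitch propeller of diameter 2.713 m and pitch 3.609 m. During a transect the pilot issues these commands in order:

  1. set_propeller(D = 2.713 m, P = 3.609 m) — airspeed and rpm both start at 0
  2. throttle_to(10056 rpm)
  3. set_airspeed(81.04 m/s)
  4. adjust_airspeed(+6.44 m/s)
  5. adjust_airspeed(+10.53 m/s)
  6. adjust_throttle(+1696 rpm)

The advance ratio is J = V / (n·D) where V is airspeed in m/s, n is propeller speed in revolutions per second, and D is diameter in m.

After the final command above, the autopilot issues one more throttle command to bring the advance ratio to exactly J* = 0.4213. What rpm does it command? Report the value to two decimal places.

set_propeller: D = 2.713 m, P = 3.609 m (p = P/D = 1.330262); state ← (V=0, rpm=0)
throttle_to(10056): rpm ← 10056
set_airspeed(81.04): V ← 81.04 m/s
adjust_airspeed(+6.44): V ← 81.04 +6.44 = 87.48 m/s
adjust_airspeed(+10.53): V ← 87.48 +10.53 = 98.01 m/s
adjust_throttle(+1696): rpm ← 10056 +1696 = 11752
final state: V = 98.01 m/s, rpm = 11752 → n = rpm/60 = 195.866667 rev/s
target J* = 0.4213; solve J* = V/(n·D) for n: n = V/(J*·D) = 98.01/(0.4213 × 2.713) = 85.749014 rev/s
rpm = 60·n = 5144.940856

rpm = 5144.94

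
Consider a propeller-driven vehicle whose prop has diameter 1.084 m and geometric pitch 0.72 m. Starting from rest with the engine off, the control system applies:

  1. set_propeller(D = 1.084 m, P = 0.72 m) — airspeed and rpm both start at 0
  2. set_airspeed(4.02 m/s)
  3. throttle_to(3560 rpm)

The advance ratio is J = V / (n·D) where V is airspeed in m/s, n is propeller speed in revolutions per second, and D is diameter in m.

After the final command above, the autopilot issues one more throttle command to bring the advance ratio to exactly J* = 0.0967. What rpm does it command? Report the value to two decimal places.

set_propeller: D = 1.084 m, P = 0.72 m (p = P/D = 0.664207); state ← (V=0, rpm=0)
set_airspeed(4.02): V ← 4.02 m/s
throttle_to(3560): rpm ← 3560
final state: V = 4.02 m/s, rpm = 3560 → n = rpm/60 = 59.333333 rev/s
target J* = 0.0967; solve J* = V/(n·D) for n: n = V/(J*·D) = 4.02/(0.0967 × 1.084) = 38.350435 rev/s
rpm = 60·n = 2301.026113

rpm = 2301.03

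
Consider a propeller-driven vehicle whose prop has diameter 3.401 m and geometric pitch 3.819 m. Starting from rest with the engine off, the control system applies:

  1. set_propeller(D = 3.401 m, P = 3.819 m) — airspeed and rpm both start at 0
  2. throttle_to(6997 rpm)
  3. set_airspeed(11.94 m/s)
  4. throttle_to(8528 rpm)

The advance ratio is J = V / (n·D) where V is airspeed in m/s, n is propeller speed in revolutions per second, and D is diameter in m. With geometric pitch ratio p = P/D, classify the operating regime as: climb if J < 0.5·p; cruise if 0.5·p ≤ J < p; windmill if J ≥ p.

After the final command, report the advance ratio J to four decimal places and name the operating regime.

J = 0.0247, regime = climb

set_propeller: D = 3.401 m, P = 3.819 m (p = P/D = 1.122905); state ← (V=0, rpm=0)
throttle_to(6997): rpm ← 6997
set_airspeed(11.94): V ← 11.94 m/s
throttle_to(8528): rpm ← 8528
final state: V = 11.94 m/s, rpm = 8528 → n = rpm/60 = 142.133333 rev/s
J = V / (n·D) = 11.94 / (142.133333 × 3.401) = 0.024700
regime bands: climb J<0.5615 | cruise [0.5615, 1.1229) | windmill J≥1.1229
J = 0.0247 → climb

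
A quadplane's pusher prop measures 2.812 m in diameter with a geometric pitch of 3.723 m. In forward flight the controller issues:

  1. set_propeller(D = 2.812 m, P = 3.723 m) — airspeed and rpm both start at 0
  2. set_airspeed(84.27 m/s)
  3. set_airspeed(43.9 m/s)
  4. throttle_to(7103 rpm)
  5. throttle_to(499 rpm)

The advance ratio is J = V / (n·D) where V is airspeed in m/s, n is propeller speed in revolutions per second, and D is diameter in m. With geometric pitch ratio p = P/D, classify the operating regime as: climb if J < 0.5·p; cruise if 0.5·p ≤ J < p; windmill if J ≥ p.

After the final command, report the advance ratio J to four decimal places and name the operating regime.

J = 1.8772, regime = windmill

set_propeller: D = 2.812 m, P = 3.723 m (p = P/D = 1.323969); state ← (V=0, rpm=0)
set_airspeed(84.27): V ← 84.27 m/s
set_airspeed(43.9): V ← 43.9 m/s
throttle_to(7103): rpm ← 7103
throttle_to(499): rpm ← 499
final state: V = 43.9 m/s, rpm = 499 → n = rpm/60 = 8.316667 rev/s
J = V / (n·D) = 43.9 / (8.316667 × 2.812) = 1.877154
regime bands: climb J<0.6620 | cruise [0.6620, 1.3240) | windmill J≥1.3240
J = 1.8772 → windmill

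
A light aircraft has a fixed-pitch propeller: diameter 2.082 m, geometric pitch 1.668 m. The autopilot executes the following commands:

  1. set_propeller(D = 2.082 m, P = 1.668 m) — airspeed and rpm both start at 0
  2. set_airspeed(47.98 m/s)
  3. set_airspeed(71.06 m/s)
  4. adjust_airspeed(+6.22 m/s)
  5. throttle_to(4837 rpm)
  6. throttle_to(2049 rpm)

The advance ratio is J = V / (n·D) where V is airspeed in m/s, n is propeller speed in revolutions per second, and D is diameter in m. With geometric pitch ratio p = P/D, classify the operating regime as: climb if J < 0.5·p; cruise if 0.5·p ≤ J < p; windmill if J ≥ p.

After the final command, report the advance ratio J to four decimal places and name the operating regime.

J = 1.0869, regime = windmill

set_propeller: D = 2.082 m, P = 1.668 m (p = P/D = 0.801153); state ← (V=0, rpm=0)
set_airspeed(47.98): V ← 47.98 m/s
set_airspeed(71.06): V ← 71.06 m/s
adjust_airspeed(+6.22): V ← 71.06 +6.22 = 77.28 m/s
throttle_to(4837): rpm ← 4837
throttle_to(2049): rpm ← 2049
final state: V = 77.28 m/s, rpm = 2049 → n = rpm/60 = 34.150000 rev/s
J = V / (n·D) = 77.28 / (34.150000 × 2.082) = 1.086915
regime bands: climb J<0.4006 | cruise [0.4006, 0.8012) | windmill J≥0.8012
J = 1.0869 → windmill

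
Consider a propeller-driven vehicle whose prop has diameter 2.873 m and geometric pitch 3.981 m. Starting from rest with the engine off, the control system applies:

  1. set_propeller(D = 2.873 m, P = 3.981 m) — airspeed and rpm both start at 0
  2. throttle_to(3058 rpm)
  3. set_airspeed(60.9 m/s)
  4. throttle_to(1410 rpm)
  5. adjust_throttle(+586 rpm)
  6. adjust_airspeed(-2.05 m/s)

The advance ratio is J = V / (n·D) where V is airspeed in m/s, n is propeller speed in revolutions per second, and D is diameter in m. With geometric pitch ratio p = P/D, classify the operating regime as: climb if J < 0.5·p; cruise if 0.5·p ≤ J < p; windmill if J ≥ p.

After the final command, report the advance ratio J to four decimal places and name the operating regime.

set_propeller: D = 2.873 m, P = 3.981 m (p = P/D = 1.385660); state ← (V=0, rpm=0)
throttle_to(3058): rpm ← 3058
set_airspeed(60.9): V ← 60.9 m/s
throttle_to(1410): rpm ← 1410
adjust_throttle(+586): rpm ← 1410 +586 = 1996
adjust_airspeed(-2.05): V ← 60.9 -2.05 = 58.85 m/s
final state: V = 58.85 m/s, rpm = 1996 → n = rpm/60 = 33.266667 rev/s
J = V / (n·D) = 58.85 / (33.266667 × 2.873) = 0.615746
regime bands: climb J<0.6928 | cruise [0.6928, 1.3857) | windmill J≥1.3857
J = 0.6157 → climb

J = 0.6157, regime = climb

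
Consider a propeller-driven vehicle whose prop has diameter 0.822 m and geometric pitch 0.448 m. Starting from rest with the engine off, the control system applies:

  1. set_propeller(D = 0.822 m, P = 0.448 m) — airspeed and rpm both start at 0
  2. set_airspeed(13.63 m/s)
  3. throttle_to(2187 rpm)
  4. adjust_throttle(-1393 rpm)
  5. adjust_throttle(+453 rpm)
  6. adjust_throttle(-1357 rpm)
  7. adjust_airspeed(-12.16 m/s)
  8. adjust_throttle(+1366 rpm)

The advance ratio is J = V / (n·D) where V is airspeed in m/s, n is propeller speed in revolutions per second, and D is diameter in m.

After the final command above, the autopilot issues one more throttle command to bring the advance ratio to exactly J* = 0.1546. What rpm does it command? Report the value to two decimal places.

rpm = 694.04

set_propeller: D = 0.822 m, P = 0.448 m (p = P/D = 0.545012); state ← (V=0, rpm=0)
set_airspeed(13.63): V ← 13.63 m/s
throttle_to(2187): rpm ← 2187
adjust_throttle(-1393): rpm ← 2187 -1393 = 794
adjust_throttle(+453): rpm ← 794 +453 = 1247
adjust_throttle(-1357): rpm ← 1247 -1357 = -110
adjust_airspeed(-12.16): V ← 13.63 -12.16 = 1.47 m/s
adjust_throttle(+1366): rpm ← -110 +1366 = 1256
final state: V = 1.47 m/s, rpm = 1256 → n = rpm/60 = 20.933333 rev/s
target J* = 0.1546; solve J* = V/(n·D) for n: n = V/(J*·D) = 1.47/(0.1546 × 0.822) = 11.567407 rev/s
rpm = 60·n = 694.044438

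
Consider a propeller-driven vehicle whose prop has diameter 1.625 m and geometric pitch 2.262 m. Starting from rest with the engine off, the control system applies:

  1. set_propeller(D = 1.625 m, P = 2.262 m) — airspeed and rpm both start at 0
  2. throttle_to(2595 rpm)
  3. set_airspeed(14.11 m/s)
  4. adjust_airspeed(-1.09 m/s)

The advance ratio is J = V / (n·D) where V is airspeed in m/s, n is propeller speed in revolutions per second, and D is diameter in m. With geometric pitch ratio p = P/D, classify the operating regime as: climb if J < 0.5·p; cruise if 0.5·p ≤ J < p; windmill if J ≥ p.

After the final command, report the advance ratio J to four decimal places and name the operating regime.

set_propeller: D = 1.625 m, P = 2.262 m (p = P/D = 1.392000); state ← (V=0, rpm=0)
throttle_to(2595): rpm ← 2595
set_airspeed(14.11): V ← 14.11 m/s
adjust_airspeed(-1.09): V ← 14.11 -1.09 = 13.02 m/s
final state: V = 13.02 m/s, rpm = 2595 → n = rpm/60 = 43.250000 rev/s
J = V / (n·D) = 13.02 / (43.250000 × 1.625) = 0.185256
regime bands: climb J<0.6960 | cruise [0.6960, 1.3920) | windmill J≥1.3920
J = 0.1853 → climb

J = 0.1853, regime = climb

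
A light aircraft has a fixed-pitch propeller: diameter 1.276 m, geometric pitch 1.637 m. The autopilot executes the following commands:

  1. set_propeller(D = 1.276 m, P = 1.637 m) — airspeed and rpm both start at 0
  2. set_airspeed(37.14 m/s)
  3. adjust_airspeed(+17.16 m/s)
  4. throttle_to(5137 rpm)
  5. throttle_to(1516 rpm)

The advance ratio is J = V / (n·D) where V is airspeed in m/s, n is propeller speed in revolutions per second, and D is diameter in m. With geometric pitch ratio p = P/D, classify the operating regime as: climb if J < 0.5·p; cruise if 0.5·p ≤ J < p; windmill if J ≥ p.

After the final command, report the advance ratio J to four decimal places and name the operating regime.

set_propeller: D = 1.276 m, P = 1.637 m (p = P/D = 1.282915); state ← (V=0, rpm=0)
set_airspeed(37.14): V ← 37.14 m/s
adjust_airspeed(+17.16): V ← 37.14 +17.16 = 54.3 m/s
throttle_to(5137): rpm ← 5137
throttle_to(1516): rpm ← 1516
final state: V = 54.3 m/s, rpm = 1516 → n = rpm/60 = 25.266667 rev/s
J = V / (n·D) = 54.3 / (25.266667 × 1.276) = 1.684229
regime bands: climb J<0.6415 | cruise [0.6415, 1.2829) | windmill J≥1.2829
J = 1.6842 → windmill

J = 1.6842, regime = windmill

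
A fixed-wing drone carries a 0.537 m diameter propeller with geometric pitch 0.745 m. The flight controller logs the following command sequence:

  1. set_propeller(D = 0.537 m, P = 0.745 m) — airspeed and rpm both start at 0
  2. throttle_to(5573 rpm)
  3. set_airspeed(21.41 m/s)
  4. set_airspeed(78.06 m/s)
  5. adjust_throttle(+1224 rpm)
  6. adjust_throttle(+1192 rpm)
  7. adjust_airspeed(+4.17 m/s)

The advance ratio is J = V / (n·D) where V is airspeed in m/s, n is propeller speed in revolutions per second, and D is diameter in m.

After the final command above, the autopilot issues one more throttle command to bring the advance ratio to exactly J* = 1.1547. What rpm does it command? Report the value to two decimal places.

set_propeller: D = 0.537 m, P = 0.745 m (p = P/D = 1.387337); state ← (V=0, rpm=0)
throttle_to(5573): rpm ← 5573
set_airspeed(21.41): V ← 21.41 m/s
set_airspeed(78.06): V ← 78.06 m/s
adjust_throttle(+1224): rpm ← 5573 +1224 = 6797
adjust_throttle(+1192): rpm ← 6797 +1192 = 7989
adjust_airspeed(+4.17): V ← 78.06 +4.17 = 82.23 m/s
final state: V = 82.23 m/s, rpm = 7989 → n = rpm/60 = 133.150000 rev/s
target J* = 1.1547; solve J* = V/(n·D) for n: n = V/(J*·D) = 82.23/(1.1547 × 0.537) = 132.613226 rev/s
rpm = 60·n = 7956.793537

rpm = 7956.79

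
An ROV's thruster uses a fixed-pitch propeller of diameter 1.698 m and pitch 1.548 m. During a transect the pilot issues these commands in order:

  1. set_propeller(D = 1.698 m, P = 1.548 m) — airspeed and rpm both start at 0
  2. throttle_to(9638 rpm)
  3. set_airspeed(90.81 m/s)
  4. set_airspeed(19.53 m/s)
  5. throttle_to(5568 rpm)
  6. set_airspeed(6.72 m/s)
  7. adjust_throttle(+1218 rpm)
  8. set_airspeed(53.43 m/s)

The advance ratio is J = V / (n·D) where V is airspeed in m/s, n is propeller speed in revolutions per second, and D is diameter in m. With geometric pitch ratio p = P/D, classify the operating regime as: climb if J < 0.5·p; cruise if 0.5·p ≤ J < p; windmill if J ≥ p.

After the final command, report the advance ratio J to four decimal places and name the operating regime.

J = 0.2782, regime = climb

set_propeller: D = 1.698 m, P = 1.548 m (p = P/D = 0.911661); state ← (V=0, rpm=0)
throttle_to(9638): rpm ← 9638
set_airspeed(90.81): V ← 90.81 m/s
set_airspeed(19.53): V ← 19.53 m/s
throttle_to(5568): rpm ← 5568
set_airspeed(6.72): V ← 6.72 m/s
adjust_throttle(+1218): rpm ← 5568 +1218 = 6786
set_airspeed(53.43): V ← 53.43 m/s
final state: V = 53.43 m/s, rpm = 6786 → n = rpm/60 = 113.100000 rev/s
J = V / (n·D) = 53.43 / (113.100000 × 1.698) = 0.278218
regime bands: climb J<0.4558 | cruise [0.4558, 0.9117) | windmill J≥0.9117
J = 0.2782 → climb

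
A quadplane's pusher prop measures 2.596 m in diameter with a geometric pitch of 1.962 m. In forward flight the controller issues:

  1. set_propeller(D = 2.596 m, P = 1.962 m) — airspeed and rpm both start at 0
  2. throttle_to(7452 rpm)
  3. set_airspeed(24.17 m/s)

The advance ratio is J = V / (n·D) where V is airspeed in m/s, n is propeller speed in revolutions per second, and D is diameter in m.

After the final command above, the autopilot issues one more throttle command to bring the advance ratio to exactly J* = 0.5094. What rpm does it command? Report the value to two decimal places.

rpm = 1096.64

set_propeller: D = 2.596 m, P = 1.962 m (p = P/D = 0.755778); state ← (V=0, rpm=0)
throttle_to(7452): rpm ← 7452
set_airspeed(24.17): V ← 24.17 m/s
final state: V = 24.17 m/s, rpm = 7452 → n = rpm/60 = 124.200000 rev/s
target J* = 0.5094; solve J* = V/(n·D) for n: n = V/(J*·D) = 24.17/(0.5094 × 2.596) = 18.277341 rev/s
rpm = 60·n = 1096.640478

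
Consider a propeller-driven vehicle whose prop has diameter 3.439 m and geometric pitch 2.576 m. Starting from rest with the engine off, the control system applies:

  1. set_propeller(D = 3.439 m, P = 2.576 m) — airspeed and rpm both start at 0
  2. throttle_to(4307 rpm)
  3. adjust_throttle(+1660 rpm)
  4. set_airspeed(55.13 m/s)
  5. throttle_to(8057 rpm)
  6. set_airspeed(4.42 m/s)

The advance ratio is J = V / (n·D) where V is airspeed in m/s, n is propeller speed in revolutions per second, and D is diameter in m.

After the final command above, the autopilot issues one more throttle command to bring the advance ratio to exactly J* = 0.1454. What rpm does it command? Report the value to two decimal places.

rpm = 530.37

set_propeller: D = 3.439 m, P = 2.576 m (p = P/D = 0.749055); state ← (V=0, rpm=0)
throttle_to(4307): rpm ← 4307
adjust_throttle(+1660): rpm ← 4307 +1660 = 5967
set_airspeed(55.13): V ← 55.13 m/s
throttle_to(8057): rpm ← 8057
set_airspeed(4.42): V ← 4.42 m/s
final state: V = 4.42 m/s, rpm = 8057 → n = rpm/60 = 134.283333 rev/s
target J* = 0.1454; solve J* = V/(n·D) for n: n = V/(J*·D) = 4.42/(0.1454 × 3.439) = 8.839459 rev/s
rpm = 60·n = 530.367542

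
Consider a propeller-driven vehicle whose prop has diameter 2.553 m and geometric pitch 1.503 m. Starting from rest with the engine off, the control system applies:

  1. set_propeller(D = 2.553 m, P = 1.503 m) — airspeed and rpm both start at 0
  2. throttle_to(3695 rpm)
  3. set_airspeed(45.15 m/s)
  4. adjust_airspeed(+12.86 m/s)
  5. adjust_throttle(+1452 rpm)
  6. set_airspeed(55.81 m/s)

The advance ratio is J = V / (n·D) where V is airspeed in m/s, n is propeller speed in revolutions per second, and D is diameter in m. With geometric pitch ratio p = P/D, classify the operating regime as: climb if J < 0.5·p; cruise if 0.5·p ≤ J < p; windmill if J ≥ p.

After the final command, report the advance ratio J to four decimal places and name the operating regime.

set_propeller: D = 2.553 m, P = 1.503 m (p = P/D = 0.588719); state ← (V=0, rpm=0)
throttle_to(3695): rpm ← 3695
set_airspeed(45.15): V ← 45.15 m/s
adjust_airspeed(+12.86): V ← 45.15 +12.86 = 58.01 m/s
adjust_throttle(+1452): rpm ← 3695 +1452 = 5147
set_airspeed(55.81): V ← 55.81 m/s
final state: V = 55.81 m/s, rpm = 5147 → n = rpm/60 = 85.783333 rev/s
J = V / (n·D) = 55.81 / (85.783333 × 2.553) = 0.254835
regime bands: climb J<0.2944 | cruise [0.2944, 0.5887) | windmill J≥0.5887
J = 0.2548 → climb

J = 0.2548, regime = climb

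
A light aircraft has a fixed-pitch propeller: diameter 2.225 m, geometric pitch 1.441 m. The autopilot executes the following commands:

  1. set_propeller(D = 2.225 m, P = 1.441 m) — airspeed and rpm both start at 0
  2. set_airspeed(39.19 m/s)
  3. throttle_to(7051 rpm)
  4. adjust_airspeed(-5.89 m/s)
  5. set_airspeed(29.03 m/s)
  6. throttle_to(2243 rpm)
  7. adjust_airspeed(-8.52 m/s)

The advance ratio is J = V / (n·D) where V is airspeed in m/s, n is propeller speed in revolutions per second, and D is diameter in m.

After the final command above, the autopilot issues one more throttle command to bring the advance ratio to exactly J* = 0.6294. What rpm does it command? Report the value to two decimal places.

set_propeller: D = 2.225 m, P = 1.441 m (p = P/D = 0.647640); state ← (V=0, rpm=0)
set_airspeed(39.19): V ← 39.19 m/s
throttle_to(7051): rpm ← 7051
adjust_airspeed(-5.89): V ← 39.19 -5.89 = 33.3 m/s
set_airspeed(29.03): V ← 29.03 m/s
throttle_to(2243): rpm ← 2243
adjust_airspeed(-8.52): V ← 29.03 -8.52 = 20.51 m/s
final state: V = 20.51 m/s, rpm = 2243 → n = rpm/60 = 37.383333 rev/s
target J* = 0.6294; solve J* = V/(n·D) for n: n = V/(J*·D) = 20.51/(0.6294 × 2.225) = 14.645659 rev/s
rpm = 60·n = 878.739517

rpm = 878.74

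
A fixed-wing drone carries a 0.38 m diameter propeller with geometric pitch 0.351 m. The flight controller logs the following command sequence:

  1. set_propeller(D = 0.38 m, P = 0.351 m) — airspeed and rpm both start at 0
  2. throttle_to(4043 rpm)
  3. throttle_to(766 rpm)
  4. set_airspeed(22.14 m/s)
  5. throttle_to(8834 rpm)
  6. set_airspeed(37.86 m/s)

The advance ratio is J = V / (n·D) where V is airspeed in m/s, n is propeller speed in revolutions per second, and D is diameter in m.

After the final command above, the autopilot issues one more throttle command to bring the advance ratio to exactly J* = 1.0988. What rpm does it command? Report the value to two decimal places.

set_propeller: D = 0.38 m, P = 0.351 m (p = P/D = 0.923684); state ← (V=0, rpm=0)
throttle_to(4043): rpm ← 4043
throttle_to(766): rpm ← 766
set_airspeed(22.14): V ← 22.14 m/s
throttle_to(8834): rpm ← 8834
set_airspeed(37.86): V ← 37.86 m/s
final state: V = 37.86 m/s, rpm = 8834 → n = rpm/60 = 147.233333 rev/s
target J* = 1.0988; solve J* = V/(n·D) for n: n = V/(J*·D) = 37.86/(1.0988 × 0.38) = 90.673079 rev/s
rpm = 60·n = 5440.384726

rpm = 5440.38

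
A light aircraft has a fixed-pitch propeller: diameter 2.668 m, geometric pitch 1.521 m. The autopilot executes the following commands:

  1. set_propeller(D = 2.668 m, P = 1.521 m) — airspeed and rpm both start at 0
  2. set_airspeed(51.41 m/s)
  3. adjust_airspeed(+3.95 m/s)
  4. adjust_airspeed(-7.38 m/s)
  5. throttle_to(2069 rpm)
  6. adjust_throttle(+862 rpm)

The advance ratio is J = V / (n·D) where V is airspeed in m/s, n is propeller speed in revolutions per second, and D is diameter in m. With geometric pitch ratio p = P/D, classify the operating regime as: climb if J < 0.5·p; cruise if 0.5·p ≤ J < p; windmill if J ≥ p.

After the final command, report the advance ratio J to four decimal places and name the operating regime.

set_propeller: D = 2.668 m, P = 1.521 m (p = P/D = 0.570090); state ← (V=0, rpm=0)
set_airspeed(51.41): V ← 51.41 m/s
adjust_airspeed(+3.95): V ← 51.41 +3.95 = 55.36 m/s
adjust_airspeed(-7.38): V ← 55.36 -7.38 = 47.98 m/s
throttle_to(2069): rpm ← 2069
adjust_throttle(+862): rpm ← 2069 +862 = 2931
final state: V = 47.98 m/s, rpm = 2931 → n = rpm/60 = 48.850000 rev/s
J = V / (n·D) = 47.98 / (48.850000 × 2.668) = 0.368137
regime bands: climb J<0.2850 | cruise [0.2850, 0.5701) | windmill J≥0.5701
J = 0.3681 → cruise

J = 0.3681, regime = cruise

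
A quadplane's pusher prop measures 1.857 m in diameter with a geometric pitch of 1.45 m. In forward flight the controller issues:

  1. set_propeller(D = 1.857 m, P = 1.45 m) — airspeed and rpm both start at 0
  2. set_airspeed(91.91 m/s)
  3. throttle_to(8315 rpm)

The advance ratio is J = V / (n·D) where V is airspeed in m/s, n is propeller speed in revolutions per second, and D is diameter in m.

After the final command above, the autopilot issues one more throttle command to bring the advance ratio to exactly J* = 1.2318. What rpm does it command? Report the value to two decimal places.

set_propeller: D = 1.857 m, P = 1.45 m (p = P/D = 0.780829); state ← (V=0, rpm=0)
set_airspeed(91.91): V ← 91.91 m/s
throttle_to(8315): rpm ← 8315
final state: V = 91.91 m/s, rpm = 8315 → n = rpm/60 = 138.583333 rev/s
target J* = 1.2318; solve J* = V/(n·D) for n: n = V/(J*·D) = 91.91/(1.2318 × 1.857) = 40.180068 rev/s
rpm = 60·n = 2410.804053

rpm = 2410.80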